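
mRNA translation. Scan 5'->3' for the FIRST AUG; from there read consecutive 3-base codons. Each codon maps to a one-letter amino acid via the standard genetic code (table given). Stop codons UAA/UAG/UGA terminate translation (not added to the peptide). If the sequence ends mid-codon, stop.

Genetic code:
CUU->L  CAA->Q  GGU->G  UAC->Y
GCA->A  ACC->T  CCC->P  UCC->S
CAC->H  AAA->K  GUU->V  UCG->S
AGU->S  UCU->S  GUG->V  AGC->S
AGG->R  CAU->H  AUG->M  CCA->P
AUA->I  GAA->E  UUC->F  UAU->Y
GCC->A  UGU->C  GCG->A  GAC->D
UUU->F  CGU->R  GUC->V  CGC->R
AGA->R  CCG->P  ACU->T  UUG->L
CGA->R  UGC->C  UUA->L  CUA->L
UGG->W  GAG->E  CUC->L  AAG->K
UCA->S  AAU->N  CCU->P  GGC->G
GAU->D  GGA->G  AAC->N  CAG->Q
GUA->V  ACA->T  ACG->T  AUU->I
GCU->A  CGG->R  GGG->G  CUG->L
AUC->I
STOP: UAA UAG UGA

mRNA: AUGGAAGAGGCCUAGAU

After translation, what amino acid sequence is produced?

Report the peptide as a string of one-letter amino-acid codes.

start AUG at pos 0
pos 0: AUG -> M; peptide=M
pos 3: GAA -> E; peptide=ME
pos 6: GAG -> E; peptide=MEE
pos 9: GCC -> A; peptide=MEEA
pos 12: UAG -> STOP

Answer: MEEA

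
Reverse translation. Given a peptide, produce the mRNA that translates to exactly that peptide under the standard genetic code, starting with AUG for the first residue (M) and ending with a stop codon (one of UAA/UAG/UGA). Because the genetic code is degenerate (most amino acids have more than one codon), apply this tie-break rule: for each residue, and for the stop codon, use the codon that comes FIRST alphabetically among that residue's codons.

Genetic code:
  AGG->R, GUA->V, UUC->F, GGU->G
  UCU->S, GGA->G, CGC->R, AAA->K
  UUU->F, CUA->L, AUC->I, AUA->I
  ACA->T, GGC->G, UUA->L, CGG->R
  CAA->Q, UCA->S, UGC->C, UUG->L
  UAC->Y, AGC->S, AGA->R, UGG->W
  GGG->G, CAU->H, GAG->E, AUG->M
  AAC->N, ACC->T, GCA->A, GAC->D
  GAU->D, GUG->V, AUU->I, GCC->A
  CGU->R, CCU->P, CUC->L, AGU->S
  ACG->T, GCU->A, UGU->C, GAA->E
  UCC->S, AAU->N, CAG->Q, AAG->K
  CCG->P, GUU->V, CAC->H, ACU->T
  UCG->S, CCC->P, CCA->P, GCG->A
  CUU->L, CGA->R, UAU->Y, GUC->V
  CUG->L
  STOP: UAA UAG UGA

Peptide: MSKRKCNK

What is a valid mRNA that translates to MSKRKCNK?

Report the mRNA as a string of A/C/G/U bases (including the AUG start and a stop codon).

residue 1: M -> AUG (start codon)
residue 2: S codons sorted = AGC,AGU,UCA,UCC,UCG,UCU -> pick first = AGC
residue 3: K codons sorted = AAA,AAG -> pick first = AAA
residue 4: R codons sorted = AGA,AGG,CGA,CGC,CGG,CGU -> pick first = AGA
residue 5: K codons sorted = AAA,AAG -> pick first = AAA
residue 6: C codons sorted = UGC,UGU -> pick first = UGC
residue 7: N codons sorted = AAC,AAU -> pick first = AAC
residue 8: K codons sorted = AAA,AAG -> pick first = AAA
terminator: stop codons sorted = UAA,UAG,UGA -> pick first = UAA

Answer: mRNA: AUGAGCAAAAGAAAAUGCAACAAAUAA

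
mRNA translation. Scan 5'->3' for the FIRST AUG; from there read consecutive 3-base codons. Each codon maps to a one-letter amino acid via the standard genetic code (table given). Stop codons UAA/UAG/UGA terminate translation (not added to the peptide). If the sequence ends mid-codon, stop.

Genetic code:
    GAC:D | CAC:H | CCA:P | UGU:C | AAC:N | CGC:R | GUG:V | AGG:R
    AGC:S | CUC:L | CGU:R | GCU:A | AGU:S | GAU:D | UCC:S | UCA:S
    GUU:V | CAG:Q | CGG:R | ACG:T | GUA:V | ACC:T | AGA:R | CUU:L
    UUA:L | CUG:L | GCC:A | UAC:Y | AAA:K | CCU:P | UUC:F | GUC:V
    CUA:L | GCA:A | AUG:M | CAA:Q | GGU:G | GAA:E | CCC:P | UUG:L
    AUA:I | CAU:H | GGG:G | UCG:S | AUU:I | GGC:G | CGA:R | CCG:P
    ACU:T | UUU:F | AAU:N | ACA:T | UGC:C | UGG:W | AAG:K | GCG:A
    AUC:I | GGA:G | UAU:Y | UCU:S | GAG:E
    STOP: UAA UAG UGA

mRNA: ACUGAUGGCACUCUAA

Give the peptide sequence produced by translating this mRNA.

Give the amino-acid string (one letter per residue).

start AUG at pos 4
pos 4: AUG -> M; peptide=M
pos 7: GCA -> A; peptide=MA
pos 10: CUC -> L; peptide=MAL
pos 13: UAA -> STOP

Answer: MAL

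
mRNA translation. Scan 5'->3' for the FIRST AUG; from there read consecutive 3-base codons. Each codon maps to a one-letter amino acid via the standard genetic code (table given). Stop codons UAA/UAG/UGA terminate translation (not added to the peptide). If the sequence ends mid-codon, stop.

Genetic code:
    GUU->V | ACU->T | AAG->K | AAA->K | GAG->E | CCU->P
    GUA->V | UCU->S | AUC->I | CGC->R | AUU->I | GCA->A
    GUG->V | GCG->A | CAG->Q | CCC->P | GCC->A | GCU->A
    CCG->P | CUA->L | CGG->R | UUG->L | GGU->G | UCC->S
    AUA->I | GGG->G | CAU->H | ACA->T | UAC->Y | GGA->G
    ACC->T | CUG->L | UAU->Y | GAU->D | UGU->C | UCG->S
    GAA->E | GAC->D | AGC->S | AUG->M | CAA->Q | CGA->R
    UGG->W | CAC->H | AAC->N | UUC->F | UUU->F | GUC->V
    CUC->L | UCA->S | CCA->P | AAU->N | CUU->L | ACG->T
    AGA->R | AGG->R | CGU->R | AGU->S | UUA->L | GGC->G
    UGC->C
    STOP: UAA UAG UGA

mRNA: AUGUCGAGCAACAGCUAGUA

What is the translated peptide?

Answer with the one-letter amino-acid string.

start AUG at pos 0
pos 0: AUG -> M; peptide=M
pos 3: UCG -> S; peptide=MS
pos 6: AGC -> S; peptide=MSS
pos 9: AAC -> N; peptide=MSSN
pos 12: AGC -> S; peptide=MSSNS
pos 15: UAG -> STOP

Answer: MSSNS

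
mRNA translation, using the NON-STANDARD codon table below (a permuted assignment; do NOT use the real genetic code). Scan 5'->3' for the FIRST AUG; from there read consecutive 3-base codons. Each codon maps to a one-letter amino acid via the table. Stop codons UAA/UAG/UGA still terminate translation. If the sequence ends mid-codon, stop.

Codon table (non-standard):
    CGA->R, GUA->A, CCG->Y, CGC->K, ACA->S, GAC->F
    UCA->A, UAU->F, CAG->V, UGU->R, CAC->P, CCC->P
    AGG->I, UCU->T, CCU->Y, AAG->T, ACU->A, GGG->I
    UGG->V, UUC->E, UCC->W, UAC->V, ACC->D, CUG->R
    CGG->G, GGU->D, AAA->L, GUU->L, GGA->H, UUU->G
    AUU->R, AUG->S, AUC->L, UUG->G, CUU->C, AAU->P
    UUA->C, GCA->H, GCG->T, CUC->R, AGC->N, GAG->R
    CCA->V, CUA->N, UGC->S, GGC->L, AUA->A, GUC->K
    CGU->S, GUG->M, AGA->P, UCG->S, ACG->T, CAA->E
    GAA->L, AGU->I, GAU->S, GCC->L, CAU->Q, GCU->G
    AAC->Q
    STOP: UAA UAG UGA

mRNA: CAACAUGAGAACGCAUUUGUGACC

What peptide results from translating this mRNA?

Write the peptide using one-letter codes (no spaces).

Answer: SPTQG

Derivation:
start AUG at pos 4
pos 4: AUG -> S; peptide=S
pos 7: AGA -> P; peptide=SP
pos 10: ACG -> T; peptide=SPT
pos 13: CAU -> Q; peptide=SPTQ
pos 16: UUG -> G; peptide=SPTQG
pos 19: UGA -> STOP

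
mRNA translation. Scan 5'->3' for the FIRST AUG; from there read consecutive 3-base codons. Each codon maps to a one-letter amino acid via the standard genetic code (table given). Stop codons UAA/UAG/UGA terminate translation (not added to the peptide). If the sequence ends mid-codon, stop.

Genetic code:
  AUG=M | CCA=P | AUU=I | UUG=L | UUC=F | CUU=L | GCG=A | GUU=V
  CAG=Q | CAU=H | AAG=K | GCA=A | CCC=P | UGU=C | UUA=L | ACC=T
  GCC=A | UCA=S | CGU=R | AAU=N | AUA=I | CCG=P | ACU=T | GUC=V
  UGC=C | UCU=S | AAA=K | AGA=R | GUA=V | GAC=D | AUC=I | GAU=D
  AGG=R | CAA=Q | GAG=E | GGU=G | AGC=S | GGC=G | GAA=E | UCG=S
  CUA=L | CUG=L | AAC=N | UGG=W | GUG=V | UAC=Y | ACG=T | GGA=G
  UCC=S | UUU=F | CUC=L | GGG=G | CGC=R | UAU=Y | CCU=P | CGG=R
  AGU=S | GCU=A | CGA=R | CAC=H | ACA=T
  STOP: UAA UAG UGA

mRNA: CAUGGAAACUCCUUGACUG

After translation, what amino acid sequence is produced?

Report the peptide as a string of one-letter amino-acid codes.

start AUG at pos 1
pos 1: AUG -> M; peptide=M
pos 4: GAA -> E; peptide=ME
pos 7: ACU -> T; peptide=MET
pos 10: CCU -> P; peptide=METP
pos 13: UGA -> STOP

Answer: METP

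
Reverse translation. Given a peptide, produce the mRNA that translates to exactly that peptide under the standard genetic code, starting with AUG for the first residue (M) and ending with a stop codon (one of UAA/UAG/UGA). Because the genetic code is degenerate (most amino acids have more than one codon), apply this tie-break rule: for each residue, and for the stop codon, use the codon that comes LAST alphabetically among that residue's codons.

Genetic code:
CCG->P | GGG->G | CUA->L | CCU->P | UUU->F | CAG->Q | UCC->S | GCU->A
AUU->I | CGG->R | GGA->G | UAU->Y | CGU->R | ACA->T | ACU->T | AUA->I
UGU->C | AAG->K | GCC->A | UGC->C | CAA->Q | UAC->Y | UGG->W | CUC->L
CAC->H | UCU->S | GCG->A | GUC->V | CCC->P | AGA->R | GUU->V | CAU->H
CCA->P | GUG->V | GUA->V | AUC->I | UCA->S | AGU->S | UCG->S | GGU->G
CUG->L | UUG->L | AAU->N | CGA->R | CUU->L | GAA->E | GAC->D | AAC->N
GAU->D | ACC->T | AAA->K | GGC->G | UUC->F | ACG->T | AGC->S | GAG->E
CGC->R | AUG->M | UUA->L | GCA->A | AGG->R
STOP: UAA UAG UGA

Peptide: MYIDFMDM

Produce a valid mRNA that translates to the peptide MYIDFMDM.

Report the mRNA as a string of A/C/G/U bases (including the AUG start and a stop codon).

residue 1: M -> AUG (start codon)
residue 2: Y codons sorted = UAC,UAU -> pick last = UAU
residue 3: I codons sorted = AUA,AUC,AUU -> pick last = AUU
residue 4: D codons sorted = GAC,GAU -> pick last = GAU
residue 5: F codons sorted = UUC,UUU -> pick last = UUU
residue 6: M -> AUG (only codon)
residue 7: D codons sorted = GAC,GAU -> pick last = GAU
residue 8: M -> AUG (only codon)
terminator: stop codons sorted = UAA,UAG,UGA -> pick last = UGA

Answer: mRNA: AUGUAUAUUGAUUUUAUGGAUAUGUGA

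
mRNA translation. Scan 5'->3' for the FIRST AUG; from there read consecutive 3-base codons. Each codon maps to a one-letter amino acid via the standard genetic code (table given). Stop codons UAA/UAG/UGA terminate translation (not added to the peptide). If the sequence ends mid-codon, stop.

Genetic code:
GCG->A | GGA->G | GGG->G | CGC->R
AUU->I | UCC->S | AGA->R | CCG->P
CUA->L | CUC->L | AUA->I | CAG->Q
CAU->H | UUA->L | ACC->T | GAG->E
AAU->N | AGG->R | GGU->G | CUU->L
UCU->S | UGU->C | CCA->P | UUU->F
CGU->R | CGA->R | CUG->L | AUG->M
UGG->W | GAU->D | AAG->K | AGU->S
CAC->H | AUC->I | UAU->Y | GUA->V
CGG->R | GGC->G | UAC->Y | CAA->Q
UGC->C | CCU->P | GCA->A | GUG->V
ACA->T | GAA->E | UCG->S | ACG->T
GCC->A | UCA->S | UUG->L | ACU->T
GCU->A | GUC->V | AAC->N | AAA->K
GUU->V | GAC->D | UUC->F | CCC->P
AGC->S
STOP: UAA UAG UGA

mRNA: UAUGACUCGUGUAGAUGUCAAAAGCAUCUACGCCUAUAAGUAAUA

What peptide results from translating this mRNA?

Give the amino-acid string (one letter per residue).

Answer: MTRVDVKSIYAYK

Derivation:
start AUG at pos 1
pos 1: AUG -> M; peptide=M
pos 4: ACU -> T; peptide=MT
pos 7: CGU -> R; peptide=MTR
pos 10: GUA -> V; peptide=MTRV
pos 13: GAU -> D; peptide=MTRVD
pos 16: GUC -> V; peptide=MTRVDV
pos 19: AAA -> K; peptide=MTRVDVK
pos 22: AGC -> S; peptide=MTRVDVKS
pos 25: AUC -> I; peptide=MTRVDVKSI
pos 28: UAC -> Y; peptide=MTRVDVKSIY
pos 31: GCC -> A; peptide=MTRVDVKSIYA
pos 34: UAU -> Y; peptide=MTRVDVKSIYAY
pos 37: AAG -> K; peptide=MTRVDVKSIYAYK
pos 40: UAA -> STOP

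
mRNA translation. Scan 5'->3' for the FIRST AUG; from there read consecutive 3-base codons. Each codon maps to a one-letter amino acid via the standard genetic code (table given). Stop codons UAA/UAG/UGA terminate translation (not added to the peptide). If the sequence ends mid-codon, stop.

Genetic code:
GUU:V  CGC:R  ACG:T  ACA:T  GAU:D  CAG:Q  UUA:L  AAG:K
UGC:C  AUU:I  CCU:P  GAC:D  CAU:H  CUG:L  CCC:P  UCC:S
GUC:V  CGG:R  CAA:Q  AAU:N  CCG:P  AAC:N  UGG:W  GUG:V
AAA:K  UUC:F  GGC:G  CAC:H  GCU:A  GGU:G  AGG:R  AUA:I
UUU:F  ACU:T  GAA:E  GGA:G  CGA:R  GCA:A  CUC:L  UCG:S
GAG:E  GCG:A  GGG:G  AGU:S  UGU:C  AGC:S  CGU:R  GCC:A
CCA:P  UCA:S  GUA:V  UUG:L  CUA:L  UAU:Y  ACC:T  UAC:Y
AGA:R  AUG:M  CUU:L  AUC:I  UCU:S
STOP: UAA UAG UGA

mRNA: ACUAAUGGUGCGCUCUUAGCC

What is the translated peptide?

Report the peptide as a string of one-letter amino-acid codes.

start AUG at pos 4
pos 4: AUG -> M; peptide=M
pos 7: GUG -> V; peptide=MV
pos 10: CGC -> R; peptide=MVR
pos 13: UCU -> S; peptide=MVRS
pos 16: UAG -> STOP

Answer: MVRS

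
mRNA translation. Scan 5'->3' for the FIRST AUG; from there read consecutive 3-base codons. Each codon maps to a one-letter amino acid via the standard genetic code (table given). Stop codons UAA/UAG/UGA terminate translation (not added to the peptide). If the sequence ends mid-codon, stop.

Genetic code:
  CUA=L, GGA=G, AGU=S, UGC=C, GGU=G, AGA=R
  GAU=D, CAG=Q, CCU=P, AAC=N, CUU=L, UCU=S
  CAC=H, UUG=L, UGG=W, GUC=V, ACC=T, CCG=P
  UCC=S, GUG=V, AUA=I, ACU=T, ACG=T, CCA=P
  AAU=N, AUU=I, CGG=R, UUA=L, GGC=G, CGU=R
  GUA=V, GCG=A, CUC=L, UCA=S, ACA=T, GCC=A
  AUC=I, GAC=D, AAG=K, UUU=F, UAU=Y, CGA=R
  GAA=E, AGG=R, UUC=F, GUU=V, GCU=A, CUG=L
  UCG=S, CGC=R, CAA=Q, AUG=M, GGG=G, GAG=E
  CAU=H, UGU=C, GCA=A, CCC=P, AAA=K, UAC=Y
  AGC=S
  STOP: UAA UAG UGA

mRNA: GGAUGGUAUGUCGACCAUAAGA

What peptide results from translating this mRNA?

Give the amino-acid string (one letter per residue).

Answer: MVCRP

Derivation:
start AUG at pos 2
pos 2: AUG -> M; peptide=M
pos 5: GUA -> V; peptide=MV
pos 8: UGU -> C; peptide=MVC
pos 11: CGA -> R; peptide=MVCR
pos 14: CCA -> P; peptide=MVCRP
pos 17: UAA -> STOP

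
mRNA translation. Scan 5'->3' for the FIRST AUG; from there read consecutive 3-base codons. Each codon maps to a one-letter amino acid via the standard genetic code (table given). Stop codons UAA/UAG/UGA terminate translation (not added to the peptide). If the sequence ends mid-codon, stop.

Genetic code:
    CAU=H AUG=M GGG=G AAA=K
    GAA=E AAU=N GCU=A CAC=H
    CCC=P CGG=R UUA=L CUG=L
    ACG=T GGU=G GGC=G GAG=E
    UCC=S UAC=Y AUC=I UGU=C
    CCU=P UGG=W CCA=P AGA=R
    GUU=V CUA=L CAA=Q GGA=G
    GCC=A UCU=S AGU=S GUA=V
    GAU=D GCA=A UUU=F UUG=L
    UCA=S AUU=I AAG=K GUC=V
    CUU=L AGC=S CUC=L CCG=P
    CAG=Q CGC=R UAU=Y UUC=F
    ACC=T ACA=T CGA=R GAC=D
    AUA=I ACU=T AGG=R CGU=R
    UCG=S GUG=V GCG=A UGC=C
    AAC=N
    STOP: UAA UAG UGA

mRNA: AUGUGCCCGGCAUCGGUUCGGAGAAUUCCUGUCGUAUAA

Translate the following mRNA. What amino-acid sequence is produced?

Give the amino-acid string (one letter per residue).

Answer: MCPASVRRIPVV

Derivation:
start AUG at pos 0
pos 0: AUG -> M; peptide=M
pos 3: UGC -> C; peptide=MC
pos 6: CCG -> P; peptide=MCP
pos 9: GCA -> A; peptide=MCPA
pos 12: UCG -> S; peptide=MCPAS
pos 15: GUU -> V; peptide=MCPASV
pos 18: CGG -> R; peptide=MCPASVR
pos 21: AGA -> R; peptide=MCPASVRR
pos 24: AUU -> I; peptide=MCPASVRRI
pos 27: CCU -> P; peptide=MCPASVRRIP
pos 30: GUC -> V; peptide=MCPASVRRIPV
pos 33: GUA -> V; peptide=MCPASVRRIPVV
pos 36: UAA -> STOP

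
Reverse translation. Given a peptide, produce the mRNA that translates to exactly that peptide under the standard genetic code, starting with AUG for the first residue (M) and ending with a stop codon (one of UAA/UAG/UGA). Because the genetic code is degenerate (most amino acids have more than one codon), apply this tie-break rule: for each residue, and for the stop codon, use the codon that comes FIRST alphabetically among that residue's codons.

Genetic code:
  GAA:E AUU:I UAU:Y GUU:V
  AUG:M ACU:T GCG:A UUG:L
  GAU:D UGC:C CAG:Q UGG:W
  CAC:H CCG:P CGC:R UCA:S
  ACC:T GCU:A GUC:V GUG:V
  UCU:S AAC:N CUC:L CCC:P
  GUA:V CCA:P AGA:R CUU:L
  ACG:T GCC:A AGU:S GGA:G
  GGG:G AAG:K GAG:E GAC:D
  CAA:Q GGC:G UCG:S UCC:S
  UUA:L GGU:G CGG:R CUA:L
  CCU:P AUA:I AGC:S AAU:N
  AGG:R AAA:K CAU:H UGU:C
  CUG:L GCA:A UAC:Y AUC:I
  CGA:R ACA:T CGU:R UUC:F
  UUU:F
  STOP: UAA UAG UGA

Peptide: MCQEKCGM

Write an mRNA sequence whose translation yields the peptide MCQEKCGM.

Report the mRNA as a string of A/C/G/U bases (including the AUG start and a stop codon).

Answer: mRNA: AUGUGCCAAGAAAAAUGCGGAAUGUAA

Derivation:
residue 1: M -> AUG (start codon)
residue 2: C codons sorted = UGC,UGU -> pick first = UGC
residue 3: Q codons sorted = CAA,CAG -> pick first = CAA
residue 4: E codons sorted = GAA,GAG -> pick first = GAA
residue 5: K codons sorted = AAA,AAG -> pick first = AAA
residue 6: C codons sorted = UGC,UGU -> pick first = UGC
residue 7: G codons sorted = GGA,GGC,GGG,GGU -> pick first = GGA
residue 8: M -> AUG (only codon)
terminator: stop codons sorted = UAA,UAG,UGA -> pick first = UAA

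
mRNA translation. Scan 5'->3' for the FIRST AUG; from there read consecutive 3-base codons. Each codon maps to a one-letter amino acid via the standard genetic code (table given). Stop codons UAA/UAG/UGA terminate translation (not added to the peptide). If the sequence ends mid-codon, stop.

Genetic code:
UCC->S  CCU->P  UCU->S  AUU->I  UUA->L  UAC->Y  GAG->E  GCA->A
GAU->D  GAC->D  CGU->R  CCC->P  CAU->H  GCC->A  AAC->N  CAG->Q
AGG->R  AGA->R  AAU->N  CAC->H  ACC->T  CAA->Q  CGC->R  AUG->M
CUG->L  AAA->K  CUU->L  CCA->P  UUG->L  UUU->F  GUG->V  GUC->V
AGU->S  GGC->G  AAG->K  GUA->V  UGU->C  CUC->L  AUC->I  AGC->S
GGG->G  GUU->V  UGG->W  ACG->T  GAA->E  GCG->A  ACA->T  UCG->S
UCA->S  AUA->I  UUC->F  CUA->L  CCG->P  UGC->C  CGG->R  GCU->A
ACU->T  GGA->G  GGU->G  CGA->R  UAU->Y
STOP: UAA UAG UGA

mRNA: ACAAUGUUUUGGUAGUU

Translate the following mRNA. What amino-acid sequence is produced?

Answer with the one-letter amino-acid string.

Answer: MFW

Derivation:
start AUG at pos 3
pos 3: AUG -> M; peptide=M
pos 6: UUU -> F; peptide=MF
pos 9: UGG -> W; peptide=MFW
pos 12: UAG -> STOP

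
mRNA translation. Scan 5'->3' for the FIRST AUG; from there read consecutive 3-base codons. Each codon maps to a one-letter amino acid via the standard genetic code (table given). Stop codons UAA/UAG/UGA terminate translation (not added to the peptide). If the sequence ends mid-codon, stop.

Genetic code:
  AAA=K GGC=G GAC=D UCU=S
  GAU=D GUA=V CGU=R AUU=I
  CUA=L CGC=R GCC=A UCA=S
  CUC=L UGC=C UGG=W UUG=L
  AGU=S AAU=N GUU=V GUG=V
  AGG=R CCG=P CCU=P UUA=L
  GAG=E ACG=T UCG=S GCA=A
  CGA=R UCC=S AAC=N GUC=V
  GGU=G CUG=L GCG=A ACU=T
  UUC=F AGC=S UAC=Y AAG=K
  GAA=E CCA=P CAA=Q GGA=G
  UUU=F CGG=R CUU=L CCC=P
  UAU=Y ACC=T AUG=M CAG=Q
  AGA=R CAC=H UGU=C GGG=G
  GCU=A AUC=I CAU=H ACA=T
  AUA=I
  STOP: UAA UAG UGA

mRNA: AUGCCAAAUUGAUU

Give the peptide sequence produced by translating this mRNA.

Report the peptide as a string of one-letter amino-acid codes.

start AUG at pos 0
pos 0: AUG -> M; peptide=M
pos 3: CCA -> P; peptide=MP
pos 6: AAU -> N; peptide=MPN
pos 9: UGA -> STOP

Answer: MPN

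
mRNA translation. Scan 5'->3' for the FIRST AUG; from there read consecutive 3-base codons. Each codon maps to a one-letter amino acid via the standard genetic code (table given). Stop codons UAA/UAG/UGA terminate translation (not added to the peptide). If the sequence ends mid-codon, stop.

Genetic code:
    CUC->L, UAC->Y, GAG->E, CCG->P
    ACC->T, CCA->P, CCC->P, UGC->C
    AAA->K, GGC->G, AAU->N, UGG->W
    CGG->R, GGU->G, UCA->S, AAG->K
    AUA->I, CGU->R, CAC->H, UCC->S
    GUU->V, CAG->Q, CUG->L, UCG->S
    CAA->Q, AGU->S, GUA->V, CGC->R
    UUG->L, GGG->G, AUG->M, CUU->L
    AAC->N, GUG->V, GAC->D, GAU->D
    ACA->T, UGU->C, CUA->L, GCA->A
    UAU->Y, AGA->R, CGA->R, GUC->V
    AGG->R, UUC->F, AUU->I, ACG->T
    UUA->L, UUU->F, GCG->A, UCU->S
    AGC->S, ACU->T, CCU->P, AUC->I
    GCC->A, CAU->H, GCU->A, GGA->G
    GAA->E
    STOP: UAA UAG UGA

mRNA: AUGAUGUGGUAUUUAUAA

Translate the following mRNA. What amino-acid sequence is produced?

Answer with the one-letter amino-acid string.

Answer: MMWYL

Derivation:
start AUG at pos 0
pos 0: AUG -> M; peptide=M
pos 3: AUG -> M; peptide=MM
pos 6: UGG -> W; peptide=MMW
pos 9: UAU -> Y; peptide=MMWY
pos 12: UUA -> L; peptide=MMWYL
pos 15: UAA -> STOP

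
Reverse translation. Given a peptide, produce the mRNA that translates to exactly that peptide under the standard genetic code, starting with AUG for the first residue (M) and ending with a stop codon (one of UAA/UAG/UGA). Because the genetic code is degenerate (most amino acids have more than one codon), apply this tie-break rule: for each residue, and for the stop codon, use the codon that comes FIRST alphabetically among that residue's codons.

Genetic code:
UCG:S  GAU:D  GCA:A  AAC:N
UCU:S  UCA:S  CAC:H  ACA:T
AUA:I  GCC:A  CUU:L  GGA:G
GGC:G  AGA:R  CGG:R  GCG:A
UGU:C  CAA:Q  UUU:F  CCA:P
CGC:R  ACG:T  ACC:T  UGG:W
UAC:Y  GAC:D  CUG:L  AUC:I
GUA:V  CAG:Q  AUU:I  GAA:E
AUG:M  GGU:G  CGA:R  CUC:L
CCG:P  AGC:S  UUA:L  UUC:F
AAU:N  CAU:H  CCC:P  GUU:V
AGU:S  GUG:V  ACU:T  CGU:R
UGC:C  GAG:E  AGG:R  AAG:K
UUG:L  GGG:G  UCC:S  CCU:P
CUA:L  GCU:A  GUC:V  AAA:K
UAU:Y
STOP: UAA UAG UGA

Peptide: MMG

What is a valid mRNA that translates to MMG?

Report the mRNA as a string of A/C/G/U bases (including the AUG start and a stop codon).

residue 1: M -> AUG (start codon)
residue 2: M -> AUG (only codon)
residue 3: G codons sorted = GGA,GGC,GGG,GGU -> pick first = GGA
terminator: stop codons sorted = UAA,UAG,UGA -> pick first = UAA

Answer: mRNA: AUGAUGGGAUAA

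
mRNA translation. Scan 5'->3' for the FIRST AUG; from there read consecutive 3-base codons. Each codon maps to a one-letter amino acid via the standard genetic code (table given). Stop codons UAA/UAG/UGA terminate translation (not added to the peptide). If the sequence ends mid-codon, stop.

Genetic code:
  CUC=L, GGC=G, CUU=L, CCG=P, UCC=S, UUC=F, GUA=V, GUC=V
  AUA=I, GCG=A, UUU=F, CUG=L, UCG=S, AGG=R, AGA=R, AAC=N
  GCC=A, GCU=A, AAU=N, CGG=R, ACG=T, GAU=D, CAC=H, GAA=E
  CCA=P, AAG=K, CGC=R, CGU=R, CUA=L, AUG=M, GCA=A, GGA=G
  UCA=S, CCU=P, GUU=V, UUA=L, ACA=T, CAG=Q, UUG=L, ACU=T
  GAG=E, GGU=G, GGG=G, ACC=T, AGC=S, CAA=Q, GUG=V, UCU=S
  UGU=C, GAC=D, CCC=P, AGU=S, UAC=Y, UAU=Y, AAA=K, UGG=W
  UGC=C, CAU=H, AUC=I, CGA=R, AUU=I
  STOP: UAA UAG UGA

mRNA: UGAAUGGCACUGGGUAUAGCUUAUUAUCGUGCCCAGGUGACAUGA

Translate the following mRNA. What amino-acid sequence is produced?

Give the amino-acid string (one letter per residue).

Answer: MALGIAYYRAQVT

Derivation:
start AUG at pos 3
pos 3: AUG -> M; peptide=M
pos 6: GCA -> A; peptide=MA
pos 9: CUG -> L; peptide=MAL
pos 12: GGU -> G; peptide=MALG
pos 15: AUA -> I; peptide=MALGI
pos 18: GCU -> A; peptide=MALGIA
pos 21: UAU -> Y; peptide=MALGIAY
pos 24: UAU -> Y; peptide=MALGIAYY
pos 27: CGU -> R; peptide=MALGIAYYR
pos 30: GCC -> A; peptide=MALGIAYYRA
pos 33: CAG -> Q; peptide=MALGIAYYRAQ
pos 36: GUG -> V; peptide=MALGIAYYRAQV
pos 39: ACA -> T; peptide=MALGIAYYRAQVT
pos 42: UGA -> STOP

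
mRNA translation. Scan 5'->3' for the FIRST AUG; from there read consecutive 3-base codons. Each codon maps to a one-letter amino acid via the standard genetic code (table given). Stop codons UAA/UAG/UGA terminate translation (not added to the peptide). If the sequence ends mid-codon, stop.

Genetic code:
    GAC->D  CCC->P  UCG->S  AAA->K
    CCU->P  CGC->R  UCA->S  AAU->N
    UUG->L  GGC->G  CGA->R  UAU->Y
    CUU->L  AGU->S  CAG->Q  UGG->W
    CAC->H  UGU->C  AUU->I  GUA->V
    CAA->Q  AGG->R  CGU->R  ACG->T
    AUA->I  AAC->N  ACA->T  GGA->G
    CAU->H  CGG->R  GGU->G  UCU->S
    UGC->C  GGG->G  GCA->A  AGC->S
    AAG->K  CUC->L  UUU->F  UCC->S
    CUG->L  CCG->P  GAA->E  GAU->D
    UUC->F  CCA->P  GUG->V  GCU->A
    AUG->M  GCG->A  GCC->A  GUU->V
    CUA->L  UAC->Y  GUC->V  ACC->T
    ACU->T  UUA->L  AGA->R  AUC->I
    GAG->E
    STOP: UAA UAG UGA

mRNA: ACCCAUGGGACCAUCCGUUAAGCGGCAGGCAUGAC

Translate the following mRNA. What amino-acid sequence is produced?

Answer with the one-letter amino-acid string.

start AUG at pos 4
pos 4: AUG -> M; peptide=M
pos 7: GGA -> G; peptide=MG
pos 10: CCA -> P; peptide=MGP
pos 13: UCC -> S; peptide=MGPS
pos 16: GUU -> V; peptide=MGPSV
pos 19: AAG -> K; peptide=MGPSVK
pos 22: CGG -> R; peptide=MGPSVKR
pos 25: CAG -> Q; peptide=MGPSVKRQ
pos 28: GCA -> A; peptide=MGPSVKRQA
pos 31: UGA -> STOP

Answer: MGPSVKRQA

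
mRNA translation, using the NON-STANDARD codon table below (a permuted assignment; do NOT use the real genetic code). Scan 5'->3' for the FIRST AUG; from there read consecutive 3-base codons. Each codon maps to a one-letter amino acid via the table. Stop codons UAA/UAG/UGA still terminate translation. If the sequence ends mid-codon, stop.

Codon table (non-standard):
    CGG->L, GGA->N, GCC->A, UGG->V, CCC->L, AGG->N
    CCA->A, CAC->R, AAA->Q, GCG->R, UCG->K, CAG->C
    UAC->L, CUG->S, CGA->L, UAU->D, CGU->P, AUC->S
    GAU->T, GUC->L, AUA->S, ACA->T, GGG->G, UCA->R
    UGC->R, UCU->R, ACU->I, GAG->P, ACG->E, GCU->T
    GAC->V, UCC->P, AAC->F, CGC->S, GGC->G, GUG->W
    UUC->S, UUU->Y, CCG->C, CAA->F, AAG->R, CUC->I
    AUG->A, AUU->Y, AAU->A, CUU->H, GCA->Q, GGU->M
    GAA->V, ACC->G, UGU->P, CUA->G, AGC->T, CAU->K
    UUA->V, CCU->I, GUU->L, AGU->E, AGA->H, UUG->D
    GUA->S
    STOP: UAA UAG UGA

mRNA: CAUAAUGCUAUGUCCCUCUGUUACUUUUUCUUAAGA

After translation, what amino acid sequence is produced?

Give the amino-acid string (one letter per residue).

Answer: AGPLRLIYR

Derivation:
start AUG at pos 4
pos 4: AUG -> A; peptide=A
pos 7: CUA -> G; peptide=AG
pos 10: UGU -> P; peptide=AGP
pos 13: CCC -> L; peptide=AGPL
pos 16: UCU -> R; peptide=AGPLR
pos 19: GUU -> L; peptide=AGPLRL
pos 22: ACU -> I; peptide=AGPLRLI
pos 25: UUU -> Y; peptide=AGPLRLIY
pos 28: UCU -> R; peptide=AGPLRLIYR
pos 31: UAA -> STOP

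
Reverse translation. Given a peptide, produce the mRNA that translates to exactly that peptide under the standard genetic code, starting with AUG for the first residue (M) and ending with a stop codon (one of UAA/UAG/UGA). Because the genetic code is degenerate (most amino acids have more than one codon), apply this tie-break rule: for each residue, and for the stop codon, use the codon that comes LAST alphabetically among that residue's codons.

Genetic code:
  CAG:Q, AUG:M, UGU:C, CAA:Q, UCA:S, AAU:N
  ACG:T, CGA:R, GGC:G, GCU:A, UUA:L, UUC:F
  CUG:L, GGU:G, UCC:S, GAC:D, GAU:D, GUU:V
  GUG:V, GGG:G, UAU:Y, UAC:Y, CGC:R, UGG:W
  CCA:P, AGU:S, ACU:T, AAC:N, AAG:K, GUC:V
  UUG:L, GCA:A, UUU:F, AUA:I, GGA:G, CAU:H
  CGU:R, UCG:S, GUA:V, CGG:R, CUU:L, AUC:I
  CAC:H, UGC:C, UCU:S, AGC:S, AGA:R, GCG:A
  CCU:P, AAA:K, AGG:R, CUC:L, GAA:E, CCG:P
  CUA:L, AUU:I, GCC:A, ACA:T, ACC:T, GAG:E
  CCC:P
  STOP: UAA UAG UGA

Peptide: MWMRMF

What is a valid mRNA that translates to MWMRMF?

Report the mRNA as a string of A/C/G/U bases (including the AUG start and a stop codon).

residue 1: M -> AUG (start codon)
residue 2: W -> UGG (only codon)
residue 3: M -> AUG (only codon)
residue 4: R codons sorted = AGA,AGG,CGA,CGC,CGG,CGU -> pick last = CGU
residue 5: M -> AUG (only codon)
residue 6: F codons sorted = UUC,UUU -> pick last = UUU
terminator: stop codons sorted = UAA,UAG,UGA -> pick last = UGA

Answer: mRNA: AUGUGGAUGCGUAUGUUUUGA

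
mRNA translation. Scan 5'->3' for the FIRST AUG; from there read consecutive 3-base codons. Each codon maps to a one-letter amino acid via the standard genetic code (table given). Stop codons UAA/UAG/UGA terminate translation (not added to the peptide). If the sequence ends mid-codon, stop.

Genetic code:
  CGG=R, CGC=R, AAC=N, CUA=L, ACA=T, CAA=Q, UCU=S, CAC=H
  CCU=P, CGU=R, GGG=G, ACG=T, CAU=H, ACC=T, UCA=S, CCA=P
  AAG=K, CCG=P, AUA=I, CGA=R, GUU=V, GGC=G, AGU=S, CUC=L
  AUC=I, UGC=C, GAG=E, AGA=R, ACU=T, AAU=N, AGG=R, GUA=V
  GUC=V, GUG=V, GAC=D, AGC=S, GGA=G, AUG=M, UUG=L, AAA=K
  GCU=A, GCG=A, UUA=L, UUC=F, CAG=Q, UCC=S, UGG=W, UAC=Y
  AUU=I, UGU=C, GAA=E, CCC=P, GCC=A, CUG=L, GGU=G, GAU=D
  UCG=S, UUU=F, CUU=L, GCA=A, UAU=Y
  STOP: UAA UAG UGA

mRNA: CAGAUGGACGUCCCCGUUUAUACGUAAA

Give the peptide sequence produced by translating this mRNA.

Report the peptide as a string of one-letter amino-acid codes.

start AUG at pos 3
pos 3: AUG -> M; peptide=M
pos 6: GAC -> D; peptide=MD
pos 9: GUC -> V; peptide=MDV
pos 12: CCC -> P; peptide=MDVP
pos 15: GUU -> V; peptide=MDVPV
pos 18: UAU -> Y; peptide=MDVPVY
pos 21: ACG -> T; peptide=MDVPVYT
pos 24: UAA -> STOP

Answer: MDVPVYT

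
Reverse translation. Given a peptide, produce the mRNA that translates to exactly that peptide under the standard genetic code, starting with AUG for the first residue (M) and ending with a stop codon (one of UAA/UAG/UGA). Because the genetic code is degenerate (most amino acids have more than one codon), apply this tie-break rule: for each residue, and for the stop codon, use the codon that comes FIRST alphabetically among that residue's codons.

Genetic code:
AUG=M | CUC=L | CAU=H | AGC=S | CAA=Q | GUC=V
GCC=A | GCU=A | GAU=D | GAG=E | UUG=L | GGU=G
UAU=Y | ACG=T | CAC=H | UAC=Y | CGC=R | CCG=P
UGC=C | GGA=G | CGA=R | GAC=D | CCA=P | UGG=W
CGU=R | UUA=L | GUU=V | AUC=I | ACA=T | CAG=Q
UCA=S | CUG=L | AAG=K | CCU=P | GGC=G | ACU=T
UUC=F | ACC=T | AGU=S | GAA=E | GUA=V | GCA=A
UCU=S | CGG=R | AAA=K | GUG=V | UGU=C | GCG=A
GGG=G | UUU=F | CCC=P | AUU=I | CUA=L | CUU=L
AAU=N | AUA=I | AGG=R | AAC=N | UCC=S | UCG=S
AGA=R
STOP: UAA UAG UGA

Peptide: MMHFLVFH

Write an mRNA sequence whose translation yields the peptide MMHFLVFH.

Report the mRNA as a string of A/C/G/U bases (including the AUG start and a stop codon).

Answer: mRNA: AUGAUGCACUUCCUAGUAUUCCACUAA

Derivation:
residue 1: M -> AUG (start codon)
residue 2: M -> AUG (only codon)
residue 3: H codons sorted = CAC,CAU -> pick first = CAC
residue 4: F codons sorted = UUC,UUU -> pick first = UUC
residue 5: L codons sorted = CUA,CUC,CUG,CUU,UUA,UUG -> pick first = CUA
residue 6: V codons sorted = GUA,GUC,GUG,GUU -> pick first = GUA
residue 7: F codons sorted = UUC,UUU -> pick first = UUC
residue 8: H codons sorted = CAC,CAU -> pick first = CAC
terminator: stop codons sorted = UAA,UAG,UGA -> pick first = UAA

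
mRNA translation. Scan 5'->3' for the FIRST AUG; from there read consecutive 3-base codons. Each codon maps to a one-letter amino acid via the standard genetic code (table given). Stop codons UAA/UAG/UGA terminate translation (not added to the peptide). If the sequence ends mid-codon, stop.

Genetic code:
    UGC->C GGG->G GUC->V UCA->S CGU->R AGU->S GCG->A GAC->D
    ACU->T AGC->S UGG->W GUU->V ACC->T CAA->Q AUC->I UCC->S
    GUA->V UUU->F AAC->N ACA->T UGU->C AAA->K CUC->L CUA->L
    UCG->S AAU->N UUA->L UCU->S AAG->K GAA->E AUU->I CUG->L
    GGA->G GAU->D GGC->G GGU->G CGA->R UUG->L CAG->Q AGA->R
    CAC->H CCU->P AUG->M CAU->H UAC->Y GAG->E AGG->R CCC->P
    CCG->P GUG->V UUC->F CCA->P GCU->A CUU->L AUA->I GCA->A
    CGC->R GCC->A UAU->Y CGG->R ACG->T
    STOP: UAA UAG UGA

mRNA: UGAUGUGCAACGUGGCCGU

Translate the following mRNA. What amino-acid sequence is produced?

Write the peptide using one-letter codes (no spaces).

Answer: MCNVA

Derivation:
start AUG at pos 2
pos 2: AUG -> M; peptide=M
pos 5: UGC -> C; peptide=MC
pos 8: AAC -> N; peptide=MCN
pos 11: GUG -> V; peptide=MCNV
pos 14: GCC -> A; peptide=MCNVA
pos 17: only 2 nt remain (<3), stop (end of mRNA)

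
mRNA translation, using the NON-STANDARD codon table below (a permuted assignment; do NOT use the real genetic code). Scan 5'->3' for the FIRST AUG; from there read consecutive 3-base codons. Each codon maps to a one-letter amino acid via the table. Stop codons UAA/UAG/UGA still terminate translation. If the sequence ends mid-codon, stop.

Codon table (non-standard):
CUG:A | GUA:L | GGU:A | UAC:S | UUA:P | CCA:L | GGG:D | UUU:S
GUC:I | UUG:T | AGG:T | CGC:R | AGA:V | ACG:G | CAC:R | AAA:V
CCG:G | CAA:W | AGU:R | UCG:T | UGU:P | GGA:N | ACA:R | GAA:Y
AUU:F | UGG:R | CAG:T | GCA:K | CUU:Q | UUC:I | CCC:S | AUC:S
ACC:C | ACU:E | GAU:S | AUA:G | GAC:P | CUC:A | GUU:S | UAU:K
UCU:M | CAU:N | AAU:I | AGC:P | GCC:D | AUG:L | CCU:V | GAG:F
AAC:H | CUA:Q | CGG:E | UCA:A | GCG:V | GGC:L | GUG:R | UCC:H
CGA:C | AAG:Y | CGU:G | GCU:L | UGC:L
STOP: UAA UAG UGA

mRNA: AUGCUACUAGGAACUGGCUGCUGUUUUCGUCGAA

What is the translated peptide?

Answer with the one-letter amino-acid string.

start AUG at pos 0
pos 0: AUG -> L; peptide=L
pos 3: CUA -> Q; peptide=LQ
pos 6: CUA -> Q; peptide=LQQ
pos 9: GGA -> N; peptide=LQQN
pos 12: ACU -> E; peptide=LQQNE
pos 15: GGC -> L; peptide=LQQNEL
pos 18: UGC -> L; peptide=LQQNELL
pos 21: UGU -> P; peptide=LQQNELLP
pos 24: UUU -> S; peptide=LQQNELLPS
pos 27: CGU -> G; peptide=LQQNELLPSG
pos 30: CGA -> C; peptide=LQQNELLPSGC
pos 33: only 1 nt remain (<3), stop (end of mRNA)

Answer: LQQNELLPSGC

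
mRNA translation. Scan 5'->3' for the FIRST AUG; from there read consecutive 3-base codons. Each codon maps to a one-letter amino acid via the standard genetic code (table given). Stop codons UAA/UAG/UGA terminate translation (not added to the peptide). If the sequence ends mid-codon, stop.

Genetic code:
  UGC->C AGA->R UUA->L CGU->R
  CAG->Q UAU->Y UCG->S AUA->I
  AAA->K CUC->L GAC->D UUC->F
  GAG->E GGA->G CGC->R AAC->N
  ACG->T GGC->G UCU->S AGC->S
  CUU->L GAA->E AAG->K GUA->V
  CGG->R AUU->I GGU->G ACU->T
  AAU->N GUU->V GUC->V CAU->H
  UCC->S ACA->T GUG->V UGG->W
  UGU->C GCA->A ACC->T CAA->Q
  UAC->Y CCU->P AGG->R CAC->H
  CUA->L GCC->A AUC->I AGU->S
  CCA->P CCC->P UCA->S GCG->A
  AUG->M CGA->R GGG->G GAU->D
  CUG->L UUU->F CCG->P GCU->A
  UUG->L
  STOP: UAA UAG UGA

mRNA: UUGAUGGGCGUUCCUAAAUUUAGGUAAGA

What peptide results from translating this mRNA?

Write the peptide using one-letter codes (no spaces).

start AUG at pos 3
pos 3: AUG -> M; peptide=M
pos 6: GGC -> G; peptide=MG
pos 9: GUU -> V; peptide=MGV
pos 12: CCU -> P; peptide=MGVP
pos 15: AAA -> K; peptide=MGVPK
pos 18: UUU -> F; peptide=MGVPKF
pos 21: AGG -> R; peptide=MGVPKFR
pos 24: UAA -> STOP

Answer: MGVPKFR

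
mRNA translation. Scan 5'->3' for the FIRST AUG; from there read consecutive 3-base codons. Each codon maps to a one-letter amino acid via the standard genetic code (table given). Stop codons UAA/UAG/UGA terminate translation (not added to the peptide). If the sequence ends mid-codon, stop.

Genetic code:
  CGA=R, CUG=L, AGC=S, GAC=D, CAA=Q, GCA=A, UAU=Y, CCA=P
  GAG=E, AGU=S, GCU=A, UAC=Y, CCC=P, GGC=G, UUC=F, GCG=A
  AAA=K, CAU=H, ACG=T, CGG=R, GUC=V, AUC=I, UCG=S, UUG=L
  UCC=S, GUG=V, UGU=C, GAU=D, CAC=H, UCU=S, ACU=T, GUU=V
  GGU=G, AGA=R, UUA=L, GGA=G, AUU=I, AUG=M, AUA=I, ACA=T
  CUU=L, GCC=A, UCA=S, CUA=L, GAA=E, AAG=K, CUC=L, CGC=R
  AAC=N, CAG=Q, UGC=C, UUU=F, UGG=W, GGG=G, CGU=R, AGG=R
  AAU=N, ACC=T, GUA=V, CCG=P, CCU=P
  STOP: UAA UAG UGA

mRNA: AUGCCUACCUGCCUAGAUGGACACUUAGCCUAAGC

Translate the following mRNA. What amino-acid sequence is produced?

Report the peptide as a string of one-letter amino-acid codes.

Answer: MPTCLDGHLA

Derivation:
start AUG at pos 0
pos 0: AUG -> M; peptide=M
pos 3: CCU -> P; peptide=MP
pos 6: ACC -> T; peptide=MPT
pos 9: UGC -> C; peptide=MPTC
pos 12: CUA -> L; peptide=MPTCL
pos 15: GAU -> D; peptide=MPTCLD
pos 18: GGA -> G; peptide=MPTCLDG
pos 21: CAC -> H; peptide=MPTCLDGH
pos 24: UUA -> L; peptide=MPTCLDGHL
pos 27: GCC -> A; peptide=MPTCLDGHLA
pos 30: UAA -> STOP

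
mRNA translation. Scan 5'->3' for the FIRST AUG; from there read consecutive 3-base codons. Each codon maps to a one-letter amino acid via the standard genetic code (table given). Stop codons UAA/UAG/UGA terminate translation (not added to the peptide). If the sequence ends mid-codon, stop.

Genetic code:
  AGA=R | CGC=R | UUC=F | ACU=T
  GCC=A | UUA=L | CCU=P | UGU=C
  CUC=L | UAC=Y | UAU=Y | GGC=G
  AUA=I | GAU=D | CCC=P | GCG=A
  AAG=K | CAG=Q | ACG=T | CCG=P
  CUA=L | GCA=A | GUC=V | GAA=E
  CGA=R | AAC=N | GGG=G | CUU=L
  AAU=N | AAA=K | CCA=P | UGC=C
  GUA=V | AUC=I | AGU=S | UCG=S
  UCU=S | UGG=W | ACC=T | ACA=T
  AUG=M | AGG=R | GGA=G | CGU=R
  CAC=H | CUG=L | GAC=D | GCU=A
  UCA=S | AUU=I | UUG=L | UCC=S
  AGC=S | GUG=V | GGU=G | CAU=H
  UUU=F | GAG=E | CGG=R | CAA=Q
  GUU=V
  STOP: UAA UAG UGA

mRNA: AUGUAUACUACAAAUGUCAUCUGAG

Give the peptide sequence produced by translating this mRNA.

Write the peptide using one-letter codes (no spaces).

start AUG at pos 0
pos 0: AUG -> M; peptide=M
pos 3: UAU -> Y; peptide=MY
pos 6: ACU -> T; peptide=MYT
pos 9: ACA -> T; peptide=MYTT
pos 12: AAU -> N; peptide=MYTTN
pos 15: GUC -> V; peptide=MYTTNV
pos 18: AUC -> I; peptide=MYTTNVI
pos 21: UGA -> STOP

Answer: MYTTNVI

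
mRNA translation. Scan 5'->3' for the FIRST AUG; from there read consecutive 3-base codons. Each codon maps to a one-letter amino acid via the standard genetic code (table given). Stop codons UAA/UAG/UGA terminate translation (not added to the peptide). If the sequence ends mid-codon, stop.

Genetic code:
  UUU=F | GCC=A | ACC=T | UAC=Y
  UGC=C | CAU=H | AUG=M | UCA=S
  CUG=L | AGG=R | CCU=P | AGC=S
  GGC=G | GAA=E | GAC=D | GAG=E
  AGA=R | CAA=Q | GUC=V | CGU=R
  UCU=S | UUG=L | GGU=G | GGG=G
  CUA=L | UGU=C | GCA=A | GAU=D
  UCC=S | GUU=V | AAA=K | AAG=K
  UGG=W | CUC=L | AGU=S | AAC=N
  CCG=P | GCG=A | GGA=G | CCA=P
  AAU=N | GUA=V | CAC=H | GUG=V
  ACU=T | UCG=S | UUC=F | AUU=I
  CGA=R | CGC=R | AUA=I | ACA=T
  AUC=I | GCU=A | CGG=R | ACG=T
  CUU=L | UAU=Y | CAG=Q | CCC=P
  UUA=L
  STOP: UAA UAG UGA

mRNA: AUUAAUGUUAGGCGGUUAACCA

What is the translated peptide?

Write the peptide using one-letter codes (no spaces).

start AUG at pos 4
pos 4: AUG -> M; peptide=M
pos 7: UUA -> L; peptide=ML
pos 10: GGC -> G; peptide=MLG
pos 13: GGU -> G; peptide=MLGG
pos 16: UAA -> STOP

Answer: MLGG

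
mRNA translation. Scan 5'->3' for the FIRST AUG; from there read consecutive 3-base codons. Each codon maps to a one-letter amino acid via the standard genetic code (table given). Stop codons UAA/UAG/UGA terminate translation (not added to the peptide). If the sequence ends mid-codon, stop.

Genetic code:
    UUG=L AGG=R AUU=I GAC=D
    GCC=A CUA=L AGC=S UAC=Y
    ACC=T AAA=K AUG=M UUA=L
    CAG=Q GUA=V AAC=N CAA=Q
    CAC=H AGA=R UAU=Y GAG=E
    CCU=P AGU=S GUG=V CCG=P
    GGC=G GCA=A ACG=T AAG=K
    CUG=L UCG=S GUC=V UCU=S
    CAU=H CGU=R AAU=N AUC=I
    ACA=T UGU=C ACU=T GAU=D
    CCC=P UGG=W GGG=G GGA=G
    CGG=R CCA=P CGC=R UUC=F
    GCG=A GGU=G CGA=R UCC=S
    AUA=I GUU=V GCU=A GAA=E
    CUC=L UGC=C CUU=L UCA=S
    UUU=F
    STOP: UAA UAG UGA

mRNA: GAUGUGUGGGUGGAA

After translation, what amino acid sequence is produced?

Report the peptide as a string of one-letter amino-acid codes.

Answer: MCGW

Derivation:
start AUG at pos 1
pos 1: AUG -> M; peptide=M
pos 4: UGU -> C; peptide=MC
pos 7: GGG -> G; peptide=MCG
pos 10: UGG -> W; peptide=MCGW
pos 13: only 2 nt remain (<3), stop (end of mRNA)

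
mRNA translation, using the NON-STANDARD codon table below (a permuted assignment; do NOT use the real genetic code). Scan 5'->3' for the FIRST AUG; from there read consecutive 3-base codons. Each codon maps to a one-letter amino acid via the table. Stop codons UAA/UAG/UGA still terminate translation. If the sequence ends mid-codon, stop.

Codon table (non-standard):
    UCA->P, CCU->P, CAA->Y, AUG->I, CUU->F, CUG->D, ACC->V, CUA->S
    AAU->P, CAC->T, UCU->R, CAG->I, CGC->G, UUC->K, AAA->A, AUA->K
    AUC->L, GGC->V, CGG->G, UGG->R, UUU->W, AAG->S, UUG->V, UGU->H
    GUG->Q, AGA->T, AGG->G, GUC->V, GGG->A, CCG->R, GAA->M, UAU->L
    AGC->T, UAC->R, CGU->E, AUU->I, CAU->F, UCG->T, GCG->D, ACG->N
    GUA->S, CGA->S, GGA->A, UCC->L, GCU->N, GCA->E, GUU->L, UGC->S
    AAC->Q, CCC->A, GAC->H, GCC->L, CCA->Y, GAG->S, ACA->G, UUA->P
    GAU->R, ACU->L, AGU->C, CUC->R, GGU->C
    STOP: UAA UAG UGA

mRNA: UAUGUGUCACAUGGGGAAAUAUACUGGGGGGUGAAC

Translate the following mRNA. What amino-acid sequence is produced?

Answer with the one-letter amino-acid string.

Answer: IHTIAALLAA

Derivation:
start AUG at pos 1
pos 1: AUG -> I; peptide=I
pos 4: UGU -> H; peptide=IH
pos 7: CAC -> T; peptide=IHT
pos 10: AUG -> I; peptide=IHTI
pos 13: GGG -> A; peptide=IHTIA
pos 16: AAA -> A; peptide=IHTIAA
pos 19: UAU -> L; peptide=IHTIAAL
pos 22: ACU -> L; peptide=IHTIAALL
pos 25: GGG -> A; peptide=IHTIAALLA
pos 28: GGG -> A; peptide=IHTIAALLAA
pos 31: UGA -> STOP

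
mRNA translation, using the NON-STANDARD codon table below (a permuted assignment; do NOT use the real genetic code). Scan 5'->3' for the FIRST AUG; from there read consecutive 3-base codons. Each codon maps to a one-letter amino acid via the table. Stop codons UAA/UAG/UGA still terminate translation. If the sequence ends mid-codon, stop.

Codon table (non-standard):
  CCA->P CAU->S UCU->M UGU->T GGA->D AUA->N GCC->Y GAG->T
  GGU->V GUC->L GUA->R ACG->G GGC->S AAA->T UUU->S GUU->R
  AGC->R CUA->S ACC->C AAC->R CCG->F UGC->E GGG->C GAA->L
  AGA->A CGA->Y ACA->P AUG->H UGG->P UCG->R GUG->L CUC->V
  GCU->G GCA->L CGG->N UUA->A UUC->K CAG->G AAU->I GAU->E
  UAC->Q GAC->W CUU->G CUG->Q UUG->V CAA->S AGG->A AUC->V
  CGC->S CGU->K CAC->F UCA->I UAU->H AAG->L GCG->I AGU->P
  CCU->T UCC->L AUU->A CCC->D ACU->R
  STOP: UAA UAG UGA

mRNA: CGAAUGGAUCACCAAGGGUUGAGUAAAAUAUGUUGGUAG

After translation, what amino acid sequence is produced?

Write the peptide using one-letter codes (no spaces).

start AUG at pos 3
pos 3: AUG -> H; peptide=H
pos 6: GAU -> E; peptide=HE
pos 9: CAC -> F; peptide=HEF
pos 12: CAA -> S; peptide=HEFS
pos 15: GGG -> C; peptide=HEFSC
pos 18: UUG -> V; peptide=HEFSCV
pos 21: AGU -> P; peptide=HEFSCVP
pos 24: AAA -> T; peptide=HEFSCVPT
pos 27: AUA -> N; peptide=HEFSCVPTN
pos 30: UGU -> T; peptide=HEFSCVPTNT
pos 33: UGG -> P; peptide=HEFSCVPTNTP
pos 36: UAG -> STOP

Answer: HEFSCVPTNTP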